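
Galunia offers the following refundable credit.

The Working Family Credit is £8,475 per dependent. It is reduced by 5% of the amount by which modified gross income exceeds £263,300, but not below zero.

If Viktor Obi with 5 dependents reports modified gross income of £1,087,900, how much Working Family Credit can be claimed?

Working Family Credit: base = 5 × £8,475 = £42,375. 5% of the £824,600 excess over £263,300 is £41,230; credit = £42,375 − £41,230 = £1,145.

£1,145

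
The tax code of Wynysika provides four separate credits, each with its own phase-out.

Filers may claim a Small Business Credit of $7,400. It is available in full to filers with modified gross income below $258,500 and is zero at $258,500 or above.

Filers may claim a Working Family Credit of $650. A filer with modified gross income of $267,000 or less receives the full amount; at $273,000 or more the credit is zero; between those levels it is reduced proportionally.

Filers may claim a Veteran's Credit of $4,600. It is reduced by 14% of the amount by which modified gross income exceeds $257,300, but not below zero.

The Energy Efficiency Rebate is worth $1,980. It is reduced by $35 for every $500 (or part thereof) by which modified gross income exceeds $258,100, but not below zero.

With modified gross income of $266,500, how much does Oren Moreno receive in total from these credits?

$5,347

Small Business Credit: $266,500 meets or exceeds the $258,500 cutoff, so the credit is $0.
Working Family Credit: $266,500 is at or below the $267,000 threshold, so the full $650 applies.
Veteran's Credit: 14% of the $9,200 excess over $257,300 is $1,288; credit = $4,600 − $1,288 = $3,312.
Energy Efficiency Rebate: income exceeds $258,100 by $8,400, which is 17 full-or-partial $500 increments; reduction = 17 × $35 = $595, leaving $1,385.
Total: $0 + $650 + $3,312 + $1,385 = $5,347.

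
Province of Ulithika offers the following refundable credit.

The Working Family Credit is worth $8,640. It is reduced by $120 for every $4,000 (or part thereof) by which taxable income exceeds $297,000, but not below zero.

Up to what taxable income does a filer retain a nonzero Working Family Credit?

After 71 increments the reduction is 71 × $120 = $8,520, leaving $120; one more increment wipes it out. Increment 71 ends at excess 71 × $4,000 = $284,000, so the highest qualifying income is $297,000 + $284,000 = $581,000.

$581,000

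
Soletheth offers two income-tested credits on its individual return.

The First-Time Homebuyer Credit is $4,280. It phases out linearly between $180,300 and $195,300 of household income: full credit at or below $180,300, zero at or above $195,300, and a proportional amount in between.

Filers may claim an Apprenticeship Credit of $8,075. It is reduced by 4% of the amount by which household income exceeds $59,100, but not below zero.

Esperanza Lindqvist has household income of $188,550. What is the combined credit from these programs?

First-Time Homebuyer Credit: $188,550 is $8,250 into a $15,000 phase-out range, leaving 6,750/15,000 of the credit: $4,280 × 6,750/15,000 = $1,926.
Apprenticeship Credit: 4% of the $129,450 excess over $59,100 is $5,178; credit = $8,075 − $5,178 = $2,897.
Total: $1,926 + $2,897 = $4,823.

$4,823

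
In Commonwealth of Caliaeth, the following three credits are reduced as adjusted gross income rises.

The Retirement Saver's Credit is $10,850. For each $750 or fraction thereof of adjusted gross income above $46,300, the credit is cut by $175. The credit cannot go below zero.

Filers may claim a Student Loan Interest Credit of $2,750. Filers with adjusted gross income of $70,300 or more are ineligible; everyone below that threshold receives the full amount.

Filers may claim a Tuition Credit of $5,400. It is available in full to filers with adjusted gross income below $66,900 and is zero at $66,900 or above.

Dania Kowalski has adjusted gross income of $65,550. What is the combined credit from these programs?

Retirement Saver's Credit: income exceeds $46,300 by $19,250, which is 26 full-or-partial $750 increments; reduction = 26 × $175 = $4,550, leaving $6,300.
Student Loan Interest Credit: $65,550 is below the $70,300 cutoff, so the full $2,750 applies.
Tuition Credit: $65,550 is below the $66,900 cutoff, so the full $5,400 applies.
Total: $6,300 + $2,750 + $5,400 = $14,450.

$14,450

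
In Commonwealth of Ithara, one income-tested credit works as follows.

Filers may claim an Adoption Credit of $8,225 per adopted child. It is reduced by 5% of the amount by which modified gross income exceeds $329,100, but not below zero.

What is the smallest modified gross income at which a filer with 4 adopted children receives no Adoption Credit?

Full credit = 4 × $8,225 = $32,900.
The credit falls by 5% of each dollar above $329,100, so it reaches zero when the excess is $32,900 / 5% = $658,000: income = $329,100 + $658,000 = $987,100.

$987,100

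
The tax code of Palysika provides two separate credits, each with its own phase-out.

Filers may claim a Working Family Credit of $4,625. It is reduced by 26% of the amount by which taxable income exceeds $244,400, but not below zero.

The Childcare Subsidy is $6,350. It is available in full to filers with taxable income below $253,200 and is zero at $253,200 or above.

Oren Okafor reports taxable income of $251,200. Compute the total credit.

$9,207

Working Family Credit: 26% of the $6,800 excess over $244,400 is $1,768; credit = $4,625 − $1,768 = $2,857.
Childcare Subsidy: $251,200 is below the $253,200 cutoff, so the full $6,350 applies.
Total: $2,857 + $6,350 = $9,207.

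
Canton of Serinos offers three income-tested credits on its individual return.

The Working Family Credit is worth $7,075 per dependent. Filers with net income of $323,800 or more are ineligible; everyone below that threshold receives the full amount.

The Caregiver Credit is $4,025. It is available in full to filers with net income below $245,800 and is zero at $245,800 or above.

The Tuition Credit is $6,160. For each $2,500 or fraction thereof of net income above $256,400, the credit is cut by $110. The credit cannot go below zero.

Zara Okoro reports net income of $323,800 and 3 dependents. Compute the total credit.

$3,190

Working Family Credit: base = 3 × $7,075 = $21,225. $323,800 meets or exceeds the $323,800 cutoff, so the credit is $0.
Caregiver Credit: $323,800 meets or exceeds the $245,800 cutoff, so the credit is $0.
Tuition Credit: income exceeds $256,400 by $67,400, which is 27 full-or-partial $2,500 increments; reduction = 27 × $110 = $2,970, leaving $3,190.
Total: $0 + $0 + $3,190 = $3,190.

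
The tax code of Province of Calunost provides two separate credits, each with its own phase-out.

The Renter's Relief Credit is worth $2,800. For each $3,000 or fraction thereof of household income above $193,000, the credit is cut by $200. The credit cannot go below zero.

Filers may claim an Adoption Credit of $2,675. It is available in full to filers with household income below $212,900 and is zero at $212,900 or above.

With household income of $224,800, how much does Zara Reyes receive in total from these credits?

Renter's Relief Credit: income exceeds $193,000 by $31,800, which is 11 full-or-partial $3,000 increments; reduction = 11 × $200 = $2,200, leaving $600.
Adoption Credit: $224,800 meets or exceeds the $212,900 cutoff, so the credit is $0.
Total: $600 + $0 = $600.

$600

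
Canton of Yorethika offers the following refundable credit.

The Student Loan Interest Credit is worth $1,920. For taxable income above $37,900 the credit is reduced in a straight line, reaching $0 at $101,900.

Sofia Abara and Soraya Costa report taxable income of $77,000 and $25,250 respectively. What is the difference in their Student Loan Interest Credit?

Sofia ($77,000): Student Loan Interest Credit: $77,000 is $39,100 into a $64,000 phase-out range, leaving 24,900/64,000 of the credit: $1,920 × 24,900/64,000 = $747.
Soraya ($25,250): Student Loan Interest Credit: $25,250 is at or below the $37,900 threshold, so the full $1,920 applies.
Difference: |$747 − $1,920| = $1,173.

$1,173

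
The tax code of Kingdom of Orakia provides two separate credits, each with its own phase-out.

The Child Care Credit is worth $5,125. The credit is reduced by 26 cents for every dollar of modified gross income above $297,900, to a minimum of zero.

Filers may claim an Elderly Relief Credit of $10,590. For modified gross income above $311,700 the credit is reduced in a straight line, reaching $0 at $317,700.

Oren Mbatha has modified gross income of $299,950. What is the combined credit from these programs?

Child Care Credit: 26% of the $2,050 excess over $297,900 is $533; credit = $5,125 − $533 = $4,592.
Elderly Relief Credit: $299,950 is at or below the $311,700 threshold, so the full $10,590 applies.
Total: $4,592 + $10,590 = $15,182.

$15,182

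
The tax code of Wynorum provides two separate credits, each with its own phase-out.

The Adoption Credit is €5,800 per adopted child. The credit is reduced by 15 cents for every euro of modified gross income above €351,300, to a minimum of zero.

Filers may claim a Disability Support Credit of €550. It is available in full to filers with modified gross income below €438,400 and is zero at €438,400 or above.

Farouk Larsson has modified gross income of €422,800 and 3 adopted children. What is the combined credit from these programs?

Adoption Credit: base = 3 × €5,800 = €17,400. 15% of the €71,500 excess over €351,300 is €10,725; credit = €17,400 − €10,725 = €6,675.
Disability Support Credit: €422,800 is below the €438,400 cutoff, so the full €550 applies.
Total: €6,675 + €550 = €7,225.

€7,225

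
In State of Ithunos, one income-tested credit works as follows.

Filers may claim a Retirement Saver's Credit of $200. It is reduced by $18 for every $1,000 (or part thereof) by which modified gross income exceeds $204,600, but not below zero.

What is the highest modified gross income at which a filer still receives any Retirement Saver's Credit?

After 11 increments the reduction is 11 × $18 = $198, leaving $2; one more increment wipes it out. Increment 11 ends at excess 11 × $1,000 = $11,000, so the highest qualifying income is $204,600 + $11,000 = $215,600.

$215,600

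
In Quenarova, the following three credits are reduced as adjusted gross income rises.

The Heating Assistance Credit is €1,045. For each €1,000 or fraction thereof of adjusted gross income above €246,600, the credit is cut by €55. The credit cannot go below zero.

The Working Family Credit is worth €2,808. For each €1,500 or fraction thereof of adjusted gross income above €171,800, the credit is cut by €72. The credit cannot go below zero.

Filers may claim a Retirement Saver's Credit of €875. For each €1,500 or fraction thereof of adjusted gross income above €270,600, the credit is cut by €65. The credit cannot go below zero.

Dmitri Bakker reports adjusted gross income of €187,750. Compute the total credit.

€3,936

Heating Assistance Credit: €187,750 is at or below the €246,600 threshold, so the full €1,045 applies.
Working Family Credit: income exceeds €171,800 by €15,950, which is 11 full-or-partial €1,500 increments; reduction = 11 × €72 = €792, leaving €2,016.
Retirement Saver's Credit: €187,750 is at or below the €270,600 threshold, so the full €875 applies.
Total: €1,045 + €2,016 + €875 = €3,936.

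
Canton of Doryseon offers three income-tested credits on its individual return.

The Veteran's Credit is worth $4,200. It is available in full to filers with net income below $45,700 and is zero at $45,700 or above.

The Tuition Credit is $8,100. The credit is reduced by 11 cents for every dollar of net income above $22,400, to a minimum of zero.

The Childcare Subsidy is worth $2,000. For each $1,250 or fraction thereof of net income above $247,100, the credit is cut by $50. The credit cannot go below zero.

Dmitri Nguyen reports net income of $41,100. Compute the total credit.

$12,243

Veteran's Credit: $41,100 is below the $45,700 cutoff, so the full $4,200 applies.
Tuition Credit: 11% of the $18,700 excess over $22,400 is $2,057; credit = $8,100 − $2,057 = $6,043.
Childcare Subsidy: $41,100 is at or below the $247,100 threshold, so the full $2,000 applies.
Total: $4,200 + $6,043 + $2,000 = $12,243.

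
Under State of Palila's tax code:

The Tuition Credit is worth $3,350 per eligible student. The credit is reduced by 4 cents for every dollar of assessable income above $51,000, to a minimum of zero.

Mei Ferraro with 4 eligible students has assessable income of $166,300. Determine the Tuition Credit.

Tuition Credit: base = 4 × $3,350 = $13,400. 4% of the $115,300 excess over $51,000 is $4,612; credit = $13,400 − $4,612 = $8,788.

$8,788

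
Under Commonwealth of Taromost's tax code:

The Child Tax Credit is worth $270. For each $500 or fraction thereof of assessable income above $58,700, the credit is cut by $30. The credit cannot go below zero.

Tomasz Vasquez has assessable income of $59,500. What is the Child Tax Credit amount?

$210

Child Tax Credit: income exceeds $58,700 by $800, which is 2 full-or-partial $500 increments; reduction = 2 × $30 = $60, leaving $210.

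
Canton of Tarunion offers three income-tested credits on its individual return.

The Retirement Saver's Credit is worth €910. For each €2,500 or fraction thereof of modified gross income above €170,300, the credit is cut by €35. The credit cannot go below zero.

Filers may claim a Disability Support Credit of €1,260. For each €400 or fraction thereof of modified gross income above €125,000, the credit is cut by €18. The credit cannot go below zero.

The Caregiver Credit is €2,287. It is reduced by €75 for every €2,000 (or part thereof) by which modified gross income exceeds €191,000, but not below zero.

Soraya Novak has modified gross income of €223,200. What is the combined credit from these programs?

Retirement Saver's Credit: income exceeds €170,300 by €52,900, which is 22 full-or-partial €2,500 increments; reduction = 22 × €35 = €770, leaving €140.
Disability Support Credit: income exceeds €125,000 by €98,200 → 246 increments × €18 = €4,428 ≥ base, so the credit is €0.
Caregiver Credit: income exceeds €191,000 by €32,200, which is 17 full-or-partial €2,000 increments; reduction = 17 × €75 = €1,275, leaving €1,012.
Total: €140 + €0 + €1,012 = €1,152.

€1,152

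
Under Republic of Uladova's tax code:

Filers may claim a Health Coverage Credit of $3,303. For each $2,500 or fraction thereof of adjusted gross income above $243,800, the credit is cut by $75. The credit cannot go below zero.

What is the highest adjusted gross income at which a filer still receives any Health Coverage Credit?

$353,800

After 44 increments the reduction is 44 × $75 = $3,300, leaving $3; one more increment wipes it out. Increment 44 ends at excess 44 × $2,500 = $110,000, so the highest qualifying income is $243,800 + $110,000 = $353,800.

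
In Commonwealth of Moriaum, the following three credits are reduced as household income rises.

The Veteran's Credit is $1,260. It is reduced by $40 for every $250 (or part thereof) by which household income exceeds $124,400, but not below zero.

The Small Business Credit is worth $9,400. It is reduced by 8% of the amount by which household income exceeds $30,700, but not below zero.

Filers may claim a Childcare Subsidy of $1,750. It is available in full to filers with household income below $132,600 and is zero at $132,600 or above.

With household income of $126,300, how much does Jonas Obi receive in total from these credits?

Veteran's Credit: income exceeds $124,400 by $1,900, which is 8 full-or-partial $250 increments; reduction = 8 × $40 = $320, leaving $940.
Small Business Credit: 8% of the $95,600 excess over $30,700 is $7,648; credit = $9,400 − $7,648 = $1,752.
Childcare Subsidy: $126,300 is below the $132,600 cutoff, so the full $1,750 applies.
Total: $940 + $1,752 + $1,750 = $4,442.

$4,442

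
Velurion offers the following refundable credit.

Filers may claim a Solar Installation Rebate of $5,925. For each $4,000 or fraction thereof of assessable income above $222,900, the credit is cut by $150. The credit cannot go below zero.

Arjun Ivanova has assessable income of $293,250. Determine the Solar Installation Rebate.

$3,225

Solar Installation Rebate: income exceeds $222,900 by $70,350, which is 18 full-or-partial $4,000 increments; reduction = 18 × $150 = $2,700, leaving $3,225.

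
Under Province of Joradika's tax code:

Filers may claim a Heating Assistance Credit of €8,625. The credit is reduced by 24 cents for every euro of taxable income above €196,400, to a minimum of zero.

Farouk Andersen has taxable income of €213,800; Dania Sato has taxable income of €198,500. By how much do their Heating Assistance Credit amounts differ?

Farouk (€213,800): Heating Assistance Credit: 24% of the €17,400 excess over €196,400 is €4,176; credit = €8,625 − €4,176 = €4,449.
Dania (€198,500): Heating Assistance Credit: 24% of the €2,100 excess over €196,400 is €504; credit = €8,625 − €504 = €8,121.
Difference: |€4,449 − €8,121| = €3,672.

€3,672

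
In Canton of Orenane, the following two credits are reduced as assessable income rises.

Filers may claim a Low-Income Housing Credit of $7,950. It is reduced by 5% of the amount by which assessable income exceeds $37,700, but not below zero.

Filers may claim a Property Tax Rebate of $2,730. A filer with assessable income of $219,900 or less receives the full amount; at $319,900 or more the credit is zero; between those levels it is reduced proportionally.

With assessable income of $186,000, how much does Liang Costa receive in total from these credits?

Low-Income Housing Credit: 5% of the $148,300 excess over $37,700 is $7,415; credit = $7,950 − $7,415 = $535.
Property Tax Rebate: $186,000 is at or below the $219,900 threshold, so the full $2,730 applies.
Total: $535 + $2,730 = $3,265.

$3,265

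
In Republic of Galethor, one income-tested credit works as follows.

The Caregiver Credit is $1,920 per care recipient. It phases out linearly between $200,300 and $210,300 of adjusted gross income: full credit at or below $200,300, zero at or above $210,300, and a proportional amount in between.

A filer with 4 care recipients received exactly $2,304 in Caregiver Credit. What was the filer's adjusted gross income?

Full credit = 4 × $1,920 = $7,680.
$2,304 is 2,304/7,680 of the full $7,680, so 5,376/7,680 of the $10,000 range has been used: income = $200,300 + $10,000 × 5,376/7,680 = $207,300.

$207,300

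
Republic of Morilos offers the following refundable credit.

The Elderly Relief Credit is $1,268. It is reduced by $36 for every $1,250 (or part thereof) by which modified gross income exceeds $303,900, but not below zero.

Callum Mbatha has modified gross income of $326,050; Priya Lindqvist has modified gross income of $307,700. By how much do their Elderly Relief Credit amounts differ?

$504

Callum ($326,050): Elderly Relief Credit: income exceeds $303,900 by $22,150, which is 18 full-or-partial $1,250 increments; reduction = 18 × $36 = $648, leaving $620.
Priya ($307,700): Elderly Relief Credit: income exceeds $303,900 by $3,800, which is 4 full-or-partial $1,250 increments; reduction = 4 × $36 = $144, leaving $1,124.
Difference: |$620 − $1,124| = $504.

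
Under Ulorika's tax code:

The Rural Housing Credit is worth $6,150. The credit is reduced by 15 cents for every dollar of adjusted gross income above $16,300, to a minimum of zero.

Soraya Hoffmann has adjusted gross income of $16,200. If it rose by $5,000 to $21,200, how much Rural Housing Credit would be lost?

At $16,200 — $16,200 is at or below the $16,300 threshold, so the full $6,150 applies.
At $21,200 — 15% of the $4,900 excess over $16,300 is $735; credit = $6,150 − $735 = $5,415.
Lost: $6,150 − $5,415 = $735.

$735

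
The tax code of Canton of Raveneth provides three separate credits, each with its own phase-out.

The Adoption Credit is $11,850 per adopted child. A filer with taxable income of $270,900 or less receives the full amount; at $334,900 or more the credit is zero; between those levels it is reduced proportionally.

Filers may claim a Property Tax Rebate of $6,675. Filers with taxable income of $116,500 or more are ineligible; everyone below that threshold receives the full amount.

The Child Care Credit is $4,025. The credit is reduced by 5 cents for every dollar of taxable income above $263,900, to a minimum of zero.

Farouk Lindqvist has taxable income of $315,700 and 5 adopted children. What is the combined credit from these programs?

$19,210

Adoption Credit: base = 5 × $11,850 = $59,250. $315,700 is $44,800 into a $64,000 phase-out range, leaving 19,200/64,000 of the credit: $59,250 × 19,200/64,000 = $17,775.
Property Tax Rebate: $315,700 meets or exceeds the $116,500 cutoff, so the credit is $0.
Child Care Credit: 5% of the $51,800 excess over $263,900 is $2,590; credit = $4,025 − $2,590 = $1,435.
Total: $17,775 + $0 + $1,435 = $19,210.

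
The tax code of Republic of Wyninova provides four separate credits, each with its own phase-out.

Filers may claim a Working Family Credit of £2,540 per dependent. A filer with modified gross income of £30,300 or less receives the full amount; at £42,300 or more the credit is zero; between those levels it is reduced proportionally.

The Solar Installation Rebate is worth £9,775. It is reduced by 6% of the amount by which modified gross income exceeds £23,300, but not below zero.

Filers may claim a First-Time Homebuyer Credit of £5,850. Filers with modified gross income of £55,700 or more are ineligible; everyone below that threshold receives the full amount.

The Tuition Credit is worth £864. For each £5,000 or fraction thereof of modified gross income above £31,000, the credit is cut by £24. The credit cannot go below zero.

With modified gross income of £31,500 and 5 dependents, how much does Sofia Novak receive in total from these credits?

Working Family Credit: base = 5 × £2,540 = £12,700. £31,500 is £1,200 into a £12,000 phase-out range, leaving 10,800/12,000 of the credit: £12,700 × 10,800/12,000 = £11,430.
Solar Installation Rebate: 6% of the £8,200 excess over £23,300 is £492; credit = £9,775 − £492 = £9,283.
First-Time Homebuyer Credit: £31,500 is below the £55,700 cutoff, so the full £5,850 applies.
Tuition Credit: income exceeds £31,000 by £500, which is 1 full-or-partial £5,000 increment; reduction = 1 × £24 = £24, leaving £840.
Total: £11,430 + £9,283 + £5,850 + £840 = £27,403.

£27,403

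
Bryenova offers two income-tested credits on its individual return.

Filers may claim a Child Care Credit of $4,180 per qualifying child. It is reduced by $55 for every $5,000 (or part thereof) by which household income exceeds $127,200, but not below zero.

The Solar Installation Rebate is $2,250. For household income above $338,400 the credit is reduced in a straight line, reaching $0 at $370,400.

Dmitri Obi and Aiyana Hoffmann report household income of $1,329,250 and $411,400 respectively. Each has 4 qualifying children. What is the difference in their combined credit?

Dmitri ($1,329,250): Child Care Credit: base = 4 × $4,180 = $16,720. income exceeds $127,200 by $1,202,050, which is 241 full-or-partial $5,000 increments; reduction = 241 × $55 = $13,255, leaving $3,465. Solar Installation Rebate: $1,329,250 is at or above $370,400, so the credit is $0. total $3,465 + $0 = $3,465
Aiyana ($411,400): Child Care Credit: base = 4 × $4,180 = $16,720. income exceeds $127,200 by $284,200, which is 57 full-or-partial $5,000 increments; reduction = 57 × $55 = $3,135, leaving $13,585. Solar Installation Rebate: $411,400 is at or above $370,400, so the credit is $0. total $13,585 + $0 = $13,585
Difference: |$3,465 − $13,585| = $10,120.

$10,120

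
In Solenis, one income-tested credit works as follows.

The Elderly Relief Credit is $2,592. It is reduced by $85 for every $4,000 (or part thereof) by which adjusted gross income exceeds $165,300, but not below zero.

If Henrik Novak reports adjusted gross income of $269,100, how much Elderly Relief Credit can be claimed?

Elderly Relief Credit: income exceeds $165,300 by $103,800, which is 26 full-or-partial $4,000 increments; reduction = 26 × $85 = $2,210, leaving $382.

$382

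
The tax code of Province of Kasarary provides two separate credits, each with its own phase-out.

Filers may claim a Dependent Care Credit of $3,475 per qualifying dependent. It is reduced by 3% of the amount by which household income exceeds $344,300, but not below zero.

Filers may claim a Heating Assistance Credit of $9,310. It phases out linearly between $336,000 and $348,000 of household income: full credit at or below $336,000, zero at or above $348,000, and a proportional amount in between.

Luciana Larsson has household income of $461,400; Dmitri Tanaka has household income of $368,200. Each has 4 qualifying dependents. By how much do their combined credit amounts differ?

Luciana ($461,400): Dependent Care Credit: base = 4 × $3,475 = $13,900. 3% of the $117,100 excess over $344,300 is $3,513; credit = $13,900 − $3,513 = $10,387. Heating Assistance Credit: $461,400 is at or above $348,000, so the credit is $0. total $10,387 + $0 = $10,387
Dmitri ($368,200): Dependent Care Credit: base = 4 × $3,475 = $13,900. 3% of the $23,900 excess over $344,300 is $717; credit = $13,900 − $717 = $13,183. Heating Assistance Credit: $368,200 is at or above $348,000, so the credit is $0. total $13,183 + $0 = $13,183
Difference: |$10,387 − $13,183| = $2,796.

$2,796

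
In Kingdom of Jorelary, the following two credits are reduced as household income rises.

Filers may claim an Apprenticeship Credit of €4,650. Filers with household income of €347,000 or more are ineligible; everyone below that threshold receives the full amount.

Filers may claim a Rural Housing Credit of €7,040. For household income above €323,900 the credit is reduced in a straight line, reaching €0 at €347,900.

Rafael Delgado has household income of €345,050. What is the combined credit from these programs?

Apprenticeship Credit: €345,050 is below the €347,000 cutoff, so the full €4,650 applies.
Rural Housing Credit: €345,050 is €21,150 into a €24,000 phase-out range, leaving 2,850/24,000 of the credit: €7,040 × 2,850/24,000 = €836.
Total: €4,650 + €836 = €5,486.

€5,486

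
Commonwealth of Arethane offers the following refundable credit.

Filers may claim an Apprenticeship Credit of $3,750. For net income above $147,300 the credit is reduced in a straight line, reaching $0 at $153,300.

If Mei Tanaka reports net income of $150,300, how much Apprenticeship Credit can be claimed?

Apprenticeship Credit: $150,300 is $3,000 into a $6,000 phase-out range, leaving 3,000/6,000 of the credit: $3,750 × 3,000/6,000 = $1,875.

$1,875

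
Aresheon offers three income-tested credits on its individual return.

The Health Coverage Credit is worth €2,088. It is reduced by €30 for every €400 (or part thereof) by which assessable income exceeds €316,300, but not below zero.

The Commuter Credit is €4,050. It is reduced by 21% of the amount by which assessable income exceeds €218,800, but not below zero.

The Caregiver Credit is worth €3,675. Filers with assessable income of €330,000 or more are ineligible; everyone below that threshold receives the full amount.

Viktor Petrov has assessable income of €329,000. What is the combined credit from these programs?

Health Coverage Credit: income exceeds €316,300 by €12,700, which is 32 full-or-partial €400 increments; reduction = 32 × €30 = €960, leaving €1,128.
Commuter Credit: 21% of the €110,200 excess over €218,800 is €23,142 ≥ base, so the credit is €0.
Caregiver Credit: €329,000 is below the €330,000 cutoff, so the full €3,675 applies.
Total: €1,128 + €0 + €3,675 = €4,803.

€4,803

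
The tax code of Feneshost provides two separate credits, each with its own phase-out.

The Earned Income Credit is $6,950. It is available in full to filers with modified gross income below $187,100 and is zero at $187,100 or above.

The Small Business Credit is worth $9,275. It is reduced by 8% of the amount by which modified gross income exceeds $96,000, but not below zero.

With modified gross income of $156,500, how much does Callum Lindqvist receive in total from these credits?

Earned Income Credit: $156,500 is below the $187,100 cutoff, so the full $6,950 applies.
Small Business Credit: 8% of the $60,500 excess over $96,000 is $4,840; credit = $9,275 − $4,840 = $4,435.
Total: $6,950 + $4,435 = $11,385.

$11,385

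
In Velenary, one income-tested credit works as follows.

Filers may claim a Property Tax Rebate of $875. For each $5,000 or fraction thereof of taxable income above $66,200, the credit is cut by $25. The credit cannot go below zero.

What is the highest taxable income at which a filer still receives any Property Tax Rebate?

$236,200

After 34 increments the reduction is 34 × $25 = $850, leaving $25; one more increment wipes it out. Increment 34 ends at excess 34 × $5,000 = $170,000, so the highest qualifying income is $66,200 + $170,000 = $236,200.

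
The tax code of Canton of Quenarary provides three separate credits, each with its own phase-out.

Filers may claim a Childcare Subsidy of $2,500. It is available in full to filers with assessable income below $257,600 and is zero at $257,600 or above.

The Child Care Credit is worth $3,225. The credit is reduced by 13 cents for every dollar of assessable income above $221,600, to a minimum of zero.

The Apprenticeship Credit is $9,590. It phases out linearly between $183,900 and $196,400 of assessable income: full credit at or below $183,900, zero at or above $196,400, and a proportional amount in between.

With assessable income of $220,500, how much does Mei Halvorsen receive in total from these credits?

$5,725

Childcare Subsidy: $220,500 is below the $257,600 cutoff, so the full $2,500 applies.
Child Care Credit: $220,500 is at or below the $221,600 threshold, so the full $3,225 applies.
Apprenticeship Credit: $220,500 is at or above $196,400, so the credit is $0.
Total: $2,500 + $3,225 + $0 = $5,725.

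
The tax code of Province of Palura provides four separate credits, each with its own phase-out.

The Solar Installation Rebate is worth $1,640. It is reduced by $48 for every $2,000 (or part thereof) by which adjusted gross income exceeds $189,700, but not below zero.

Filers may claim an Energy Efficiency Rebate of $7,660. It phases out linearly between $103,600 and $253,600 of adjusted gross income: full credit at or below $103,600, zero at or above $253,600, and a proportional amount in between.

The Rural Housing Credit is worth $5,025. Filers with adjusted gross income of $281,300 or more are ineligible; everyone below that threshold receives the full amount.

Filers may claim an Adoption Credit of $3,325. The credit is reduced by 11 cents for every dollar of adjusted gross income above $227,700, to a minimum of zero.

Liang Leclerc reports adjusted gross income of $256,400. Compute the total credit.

$5,201

Solar Installation Rebate: income exceeds $189,700 by $66,700, which is 34 full-or-partial $2,000 increments; reduction = 34 × $48 = $1,632, leaving $8.
Energy Efficiency Rebate: $256,400 is at or above $253,600, so the credit is $0.
Rural Housing Credit: $256,400 is below the $281,300 cutoff, so the full $5,025 applies.
Adoption Credit: 11% of the $28,700 excess over $227,700 is $3,157; credit = $3,325 − $3,157 = $168.
Total: $8 + $0 + $5,025 + $168 = $5,201.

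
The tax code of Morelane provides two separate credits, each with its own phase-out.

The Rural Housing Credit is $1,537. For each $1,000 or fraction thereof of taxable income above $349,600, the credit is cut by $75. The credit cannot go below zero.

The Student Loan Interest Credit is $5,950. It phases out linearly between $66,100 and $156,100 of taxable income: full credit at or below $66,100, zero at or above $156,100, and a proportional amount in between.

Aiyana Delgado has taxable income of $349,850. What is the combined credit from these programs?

Rural Housing Credit: income exceeds $349,600 by $250, which is 1 full-or-partial $1,000 increment; reduction = 1 × $75 = $75, leaving $1,462.
Student Loan Interest Credit: $349,850 is at or above $156,100, so the credit is $0.
Total: $1,462 + $0 = $1,462.

$1,462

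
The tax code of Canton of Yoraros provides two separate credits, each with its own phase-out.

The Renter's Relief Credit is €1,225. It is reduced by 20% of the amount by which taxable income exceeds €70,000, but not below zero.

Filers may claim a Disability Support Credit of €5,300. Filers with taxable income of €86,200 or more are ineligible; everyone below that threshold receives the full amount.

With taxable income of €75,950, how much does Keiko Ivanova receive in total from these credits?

Renter's Relief Credit: 20% of the €5,950 excess over €70,000 is €1,190; credit = €1,225 − €1,190 = €35.
Disability Support Credit: €75,950 is below the €86,200 cutoff, so the full €5,300 applies.
Total: €35 + €5,300 = €5,335.

€5,335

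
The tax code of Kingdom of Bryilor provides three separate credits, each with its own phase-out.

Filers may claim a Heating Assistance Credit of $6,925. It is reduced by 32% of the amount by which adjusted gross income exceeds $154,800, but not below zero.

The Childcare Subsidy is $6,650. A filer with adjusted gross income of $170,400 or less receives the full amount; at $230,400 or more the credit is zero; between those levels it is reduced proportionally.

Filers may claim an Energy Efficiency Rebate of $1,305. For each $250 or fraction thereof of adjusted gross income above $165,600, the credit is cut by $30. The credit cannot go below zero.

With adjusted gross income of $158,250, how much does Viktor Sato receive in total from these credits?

$13,776

Heating Assistance Credit: 32% of the $3,450 excess over $154,800 is $1,104; credit = $6,925 − $1,104 = $5,821.
Childcare Subsidy: $158,250 is at or below the $170,400 threshold, so the full $6,650 applies.
Energy Efficiency Rebate: $158,250 is at or below the $165,600 threshold, so the full $1,305 applies.
Total: $5,821 + $6,650 + $1,305 = $13,776.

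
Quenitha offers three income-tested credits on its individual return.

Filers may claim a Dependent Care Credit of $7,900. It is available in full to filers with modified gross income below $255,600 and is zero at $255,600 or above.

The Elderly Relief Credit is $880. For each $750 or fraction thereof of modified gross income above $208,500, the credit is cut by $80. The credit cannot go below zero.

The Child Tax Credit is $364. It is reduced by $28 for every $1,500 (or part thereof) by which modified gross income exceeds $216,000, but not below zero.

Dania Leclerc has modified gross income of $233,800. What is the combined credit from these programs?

$7,928

Dependent Care Credit: $233,800 is below the $255,600 cutoff, so the full $7,900 applies.
Elderly Relief Credit: income exceeds $208,500 by $25,300 → 34 increments × $80 = $2,720 ≥ base, so the credit is $0.
Child Tax Credit: income exceeds $216,000 by $17,800, which is 12 full-or-partial $1,500 increments; reduction = 12 × $28 = $336, leaving $28.
Total: $7,900 + $0 + $28 = $7,928.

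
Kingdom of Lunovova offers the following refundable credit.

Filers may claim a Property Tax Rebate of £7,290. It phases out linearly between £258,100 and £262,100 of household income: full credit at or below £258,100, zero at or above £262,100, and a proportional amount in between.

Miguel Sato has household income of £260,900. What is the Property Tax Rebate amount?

£2,187

Property Tax Rebate: £260,900 is £2,800 into a £4,000 phase-out range, leaving 1,200/4,000 of the credit: £7,290 × 1,200/4,000 = £2,187.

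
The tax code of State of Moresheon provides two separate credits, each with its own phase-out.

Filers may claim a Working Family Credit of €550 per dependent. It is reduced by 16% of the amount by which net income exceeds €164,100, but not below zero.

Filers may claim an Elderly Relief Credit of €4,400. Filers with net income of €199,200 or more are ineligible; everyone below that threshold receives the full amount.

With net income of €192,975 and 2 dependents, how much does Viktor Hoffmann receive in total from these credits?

Working Family Credit: base = 2 × €550 = €1,100. 16% of the €28,875 excess over €164,100 is €4,620 ≥ base, so the credit is €0.
Elderly Relief Credit: €192,975 is below the €199,200 cutoff, so the full €4,400 applies.
Total: €0 + €4,400 = €4,400.

€4,400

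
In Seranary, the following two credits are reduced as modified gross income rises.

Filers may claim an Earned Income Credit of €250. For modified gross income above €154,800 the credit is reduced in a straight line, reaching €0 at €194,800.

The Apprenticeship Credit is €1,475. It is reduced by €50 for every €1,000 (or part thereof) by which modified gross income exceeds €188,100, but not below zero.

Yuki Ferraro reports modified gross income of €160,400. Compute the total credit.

€1,690

Earned Income Credit: €160,400 is €5,600 into a €40,000 phase-out range, leaving 34,400/40,000 of the credit: €250 × 34,400/40,000 = €215.
Apprenticeship Credit: €160,400 is at or below the €188,100 threshold, so the full €1,475 applies.
Total: €215 + €1,475 = €1,690.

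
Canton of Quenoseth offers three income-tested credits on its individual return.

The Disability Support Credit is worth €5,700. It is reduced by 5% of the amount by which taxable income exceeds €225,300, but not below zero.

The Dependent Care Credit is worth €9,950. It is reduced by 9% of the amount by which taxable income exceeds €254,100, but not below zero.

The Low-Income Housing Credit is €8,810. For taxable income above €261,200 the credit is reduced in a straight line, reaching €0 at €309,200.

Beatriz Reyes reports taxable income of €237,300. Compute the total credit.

€23,860

Disability Support Credit: 5% of the €12,000 excess over €225,300 is €600; credit = €5,700 − €600 = €5,100.
Dependent Care Credit: €237,300 is at or below the €254,100 threshold, so the full €9,950 applies.
Low-Income Housing Credit: €237,300 is at or below the €261,200 threshold, so the full €8,810 applies.
Total: €5,100 + €9,950 + €8,810 = €23,860.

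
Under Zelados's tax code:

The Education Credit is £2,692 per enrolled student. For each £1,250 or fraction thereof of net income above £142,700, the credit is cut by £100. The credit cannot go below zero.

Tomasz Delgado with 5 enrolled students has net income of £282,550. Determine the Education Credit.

Education Credit: base = 5 × £2,692 = £13,460. income exceeds £142,700 by £139,850, which is 112 full-or-partial £1,250 increments; reduction = 112 × £100 = £11,200, leaving £2,260.

£2,260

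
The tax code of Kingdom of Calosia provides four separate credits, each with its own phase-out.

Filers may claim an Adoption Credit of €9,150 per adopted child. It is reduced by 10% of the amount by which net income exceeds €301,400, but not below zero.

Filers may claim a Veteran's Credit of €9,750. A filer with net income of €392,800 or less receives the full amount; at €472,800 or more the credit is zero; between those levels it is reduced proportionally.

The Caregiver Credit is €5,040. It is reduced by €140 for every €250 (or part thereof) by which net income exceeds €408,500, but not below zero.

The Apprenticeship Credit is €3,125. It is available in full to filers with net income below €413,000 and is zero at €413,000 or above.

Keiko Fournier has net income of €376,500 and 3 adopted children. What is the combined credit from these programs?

€37,855

Adoption Credit: base = 3 × €9,150 = €27,450. 10% of the €75,100 excess over €301,400 is €7,510; credit = €27,450 − €7,510 = €19,940.
Veteran's Credit: €376,500 is at or below the €392,800 threshold, so the full €9,750 applies.
Caregiver Credit: €376,500 is at or below the €408,500 threshold, so the full €5,040 applies.
Apprenticeship Credit: €376,500 is below the €413,000 cutoff, so the full €3,125 applies.
Total: €19,940 + €9,750 + €5,040 + €3,125 = €37,855.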